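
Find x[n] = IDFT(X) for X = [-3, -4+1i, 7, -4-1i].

x[n] = (1/4) Σ(k=0 to 3) X[k] · e^(2πikn/4)

Computing each x[n]:
x[0] = -1
x[1] = -3
x[2] = 3
x[3] = -2

x = [-1, -3, 3, -2]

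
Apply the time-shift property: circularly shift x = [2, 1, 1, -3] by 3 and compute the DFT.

Time shift by 3: X_shifted[k] = ω_4^(3k) · X[k]
Shifted x = [1, 1, -3, 2]

DFT(x[n-3]) = [1, 4+1i, -5, 4-1i]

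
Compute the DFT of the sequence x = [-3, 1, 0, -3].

X[k] = Σ(n=0 to 3) x[n] · ω_4^(nk)
where ω_4 = e^(-2πi/4)

Computing each X[k]:
X[0] = -5
X[1] = -3-4i
X[2] = -1
X[3] = -3+4i

X = [-5, -3-4i, -1, -3+4i]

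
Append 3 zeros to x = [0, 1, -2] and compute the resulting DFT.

Original 3-point DFT: [-1, 0.5000-2.5981i, 0.5000+2.5981i]
Zero-padded 6-point DFT provides frequency interpolation.

DFT_6([x, 0, ...]) = [-1, 1.5000+0.8660i, 0.5000-2.5981i, -3, 0.5000+2.5981i, 1.5000-0.8660i]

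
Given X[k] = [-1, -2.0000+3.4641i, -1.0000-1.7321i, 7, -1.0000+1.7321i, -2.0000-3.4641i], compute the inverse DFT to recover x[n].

x[n] = (1/6) Σ(k=0 to 5) X[k] · e^(2πikn/6)

Computing each x[n]:
x[0] = 0
x[1] = -2
x[2] = 0
x[3] = -1
x[4] = 3
x[5] = -1

x = [0, -2, 0, -1, 3, -1]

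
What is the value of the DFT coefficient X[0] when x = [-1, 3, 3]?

X[0] = Σ(n=0 to 2) x[n] · ω_3^0 = Σ x[n]
= (-1) + (3) + (3)

X[0] = 5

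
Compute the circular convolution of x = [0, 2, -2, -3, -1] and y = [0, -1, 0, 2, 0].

(x ⊛ y)[n] = Σ(m=0 to 4) x[m] · y[(n-m) mod 5]

Computing each output sample:
(x ⊛ y)[0] = -3
(x ⊛ y)[1] = -6
(x ⊛ y)[2] = -4
(x ⊛ y)[3] = 2
(x ⊛ y)[4] = 7

x ⊛ y = [-3, -6, -4, 2, 7]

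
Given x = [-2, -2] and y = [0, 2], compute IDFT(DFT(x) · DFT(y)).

(x ⊛ y)[n] = Σ(m=0 to 1) x[m] · y[(n-m) mod 2]

Computing each output sample:
(x ⊛ y)[0] = -4
(x ⊛ y)[1] = -4

x ⊛ y = [-4, -4]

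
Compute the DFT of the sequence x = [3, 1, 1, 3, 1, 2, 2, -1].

X[k] = Σ(n=0 to 7) x[n] · ω_8^(nk)
where ω_8 = e^(-2πi/8)

Computing each X[k]:
X[0] = 12
X[1] = -1.5355-1.1213i
X[2] = 1-1i
X[3] = 5.5355-3.1213i
X[4] = 2
X[5] = 5.5355+3.1213i
X[6] = 1+1i
X[7] = -1.5355+1.1213i

X = [12, -1.5355-1.1213i, 1-1i, 5.5355-3.1213i, 2, 5.5355+3.1213i, 1+1i, -1.5355+1.1213i]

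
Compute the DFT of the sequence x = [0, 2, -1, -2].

X[k] = Σ(n=0 to 3) x[n] · ω_4^(nk)
where ω_4 = e^(-2πi/4)

Computing each X[k]:
X[0] = -1
X[1] = 1-4i
X[2] = -1
X[3] = 1+4i

X = [-1, 1-4i, -1, 1+4i]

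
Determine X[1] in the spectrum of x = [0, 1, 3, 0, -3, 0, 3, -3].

X[1] = Σ(n=0 to 7) x[n] · ω_8^(1n) where ω_8 = e^(-2πi/8)
= (0)·ω_8^0 + (1)·ω_8^1 + (3)·ω_8^2 + (0)·ω_8^3 + (-3)·ω_8^4 + (0)·ω_8^5 + (3)·ω_8^6 + (-3)·ω_8^7

X[1] = 1.5858-2.8284i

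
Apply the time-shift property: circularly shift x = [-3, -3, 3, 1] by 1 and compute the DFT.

Time shift by 1: X_shifted[k] = ω_4^(1k) · X[k]
Shifted x = [1, -3, -3, 3]

DFT(x[n-1]) = [-2, 4+6i, -2, 4-6i]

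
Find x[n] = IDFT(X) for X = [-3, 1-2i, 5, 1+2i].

x[n] = (1/4) Σ(k=0 to 3) X[k] · e^(2πikn/4)

Computing each x[n]:
x[0] = 1
x[1] = -1
x[2] = 0
x[3] = -3

x = [1, -1, 0, -3]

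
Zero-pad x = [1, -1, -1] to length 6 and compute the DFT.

Original 3-point DFT: [-1, 2, 2]
Zero-padded 6-point DFT provides frequency interpolation.

DFT_6([x, 0, ...]) = [-1, 1.0000+1.7321i, 2, 1, 2, 1.0000-1.7321i]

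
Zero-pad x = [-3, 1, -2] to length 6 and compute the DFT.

Original 3-point DFT: [-4, -2.5000-2.5981i, -2.5000+2.5981i]
Zero-padded 6-point DFT provides frequency interpolation.

DFT_6([x, 0, ...]) = [-4, -1.5000+0.8660i, -2.5000-2.5981i, -6, -2.5000+2.5981i, -1.5000-0.8660i]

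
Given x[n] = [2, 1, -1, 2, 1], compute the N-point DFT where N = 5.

X[k] = Σ(n=0 to 4) x[n] · ω_5^(nk)
where ω_5 = e^(-2πi/5)

Computing each X[k]:
X[0] = 5
X[1] = 1.8090+1.7634i
X[2] = 0.6910-2.8532i
X[3] = 0.6910+2.8532i
X[4] = 1.8090-1.7634i

X = [5, 1.8090+1.7634i, 0.6910-2.8532i, 0.6910+2.8532i, 1.8090-1.7634i]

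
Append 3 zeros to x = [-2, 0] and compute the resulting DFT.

Original 2-point DFT: [-2, -2]
Zero-padded 5-point DFT provides frequency interpolation.

DFT_5([x, 0, ...]) = [-2, -2, -2, -2, -2]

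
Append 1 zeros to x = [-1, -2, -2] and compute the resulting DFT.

Original 3-point DFT: [-5, 1, 1]
Zero-padded 4-point DFT provides frequency interpolation.

DFT_4([x, 0, ...]) = [-5, 1+2i, -1, 1-2i]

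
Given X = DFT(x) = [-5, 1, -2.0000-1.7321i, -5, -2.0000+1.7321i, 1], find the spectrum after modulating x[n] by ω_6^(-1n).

Modulation property: DFT(ω_6^(-1n)·x[n]) = X[(k-1) mod 6], so circularly shift X by 1 positions.

X[k-1] = [1, -5, 1, -2.0000-1.7321i, -5, -2.0000+1.7321i]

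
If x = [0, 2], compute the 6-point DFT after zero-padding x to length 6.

Original 2-point DFT: [2, -2]
Zero-padded 6-point DFT provides frequency interpolation.

DFT_6([x, 0, ...]) = [2, 1.0000-1.7321i, -1.0000-1.7321i, -2, -1.0000+1.7321i, 1.0000+1.7321i]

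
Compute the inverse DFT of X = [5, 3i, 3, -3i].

x[n] = (1/4) Σ(k=0 to 3) X[k] · e^(2πikn/4)

Computing each x[n]:
x[0] = 2
x[1] = -1
x[2] = 2
x[3] = 2

x = [2, -1, 2, 2]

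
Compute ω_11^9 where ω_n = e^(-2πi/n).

ω_11^9 = e^(-2πi·9/11)
= cos(-2π·9/11) + i·sin(-2π·9/11)
= cos(-18π/11) + i·sin(-18π/11)

ω_11^9 = cos(-18π/11) + i·sin(-18π/11) = 0.4154+0.9096i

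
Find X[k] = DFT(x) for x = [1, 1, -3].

X[k] = Σ(n=0 to 2) x[n] · ω_3^(nk)
where ω_3 = e^(-2πi/3)

Computing each X[k]:
X[0] = -1
X[1] = 2.0000-3.4641i
X[2] = 2.0000+3.4641i

X = [-1, 2.0000-3.4641i, 2.0000+3.4641i]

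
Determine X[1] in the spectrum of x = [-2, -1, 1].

X[1] = Σ(n=0 to 2) x[n] · ω_3^(1n) where ω_3 = e^(-2πi/3)
= (-2)·ω_3^0 + (-1)·ω_3^1 + (1)·ω_3^2

X[1] = -2.0000+1.7321i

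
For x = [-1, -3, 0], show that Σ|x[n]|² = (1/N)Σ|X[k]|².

Time domain:
Σ|x[n]|² = |-1|² + |-3|² + |0|² = 10.0000

Frequency domain:
(1/3)Σ|X[k]|² = (1/3)(|-4|² + |0.5000+2.5981i|² + |0.5000-2.5981i|²) = (1/3)·30.0000 = 10.0000

Both sides agree, confirming Parseval's theorem.

Σ|x[n]|² = (1/N)Σ|X[k]|² = 10.0000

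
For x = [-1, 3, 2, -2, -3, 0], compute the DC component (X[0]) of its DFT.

X[0] = Σ(n=0 to 5) x[n] · ω_6^0 = Σ x[n]
= (-1) + (3) + (2) + (-2) + (-3) + (0)

X[0] = -1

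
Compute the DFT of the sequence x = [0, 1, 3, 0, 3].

X[k] = Σ(n=0 to 4) x[n] · ω_5^(nk)
where ω_5 = e^(-2πi/5)

Computing each X[k]:
X[0] = 7
X[1] = -1.1910+0.1388i
X[2] = -2.3090+4.0287i
X[3] = -2.3090-4.0287i
X[4] = -1.1910-0.1388i

X = [7, -1.1910+0.1388i, -2.3090+4.0287i, -2.3090-4.0287i, -1.1910-0.1388i]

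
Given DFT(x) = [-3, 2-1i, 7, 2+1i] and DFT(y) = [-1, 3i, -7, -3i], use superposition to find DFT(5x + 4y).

By linearity: DFT(5x + 4y) = 5·DFT(x) + 4·DFT(y)
= 5·[-3, 2-1i, 7, 2+1i] + 4·[-1, 3i, -7, -3i]

Computing element-wise:
Z[0] = 5·(-3) + 4·(-1) = -19
Z[1] = 5·(2-1i) + 4·(3i) = 10+7i
Z[2] = 5·(7) + 4·(-7) = 7
Z[3] = 5·(2+1i) + 4·(-3i) = 10-7i

DFT(5x + 4y) = 5·X + 4·Y = [-19, 10+7i, 7, 10-7i]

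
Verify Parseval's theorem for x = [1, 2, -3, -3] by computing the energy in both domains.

Time domain:
Σ|x[n]|² = |1|² + |2|² + |-3|² + |-3|² = 23.0000

Frequency domain:
(1/4)Σ|X[k]|² = (1/4)(|-3|² + |4-5i|² + |-1|² + |4+5i|²) = (1/4)·92.0000 = 23.0000

Both sides agree, confirming Parseval's theorem.

Σ|x[n]|² = (1/N)Σ|X[k]|² = 23.0000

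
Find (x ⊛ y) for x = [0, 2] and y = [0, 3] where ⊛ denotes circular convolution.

(x ⊛ y)[n] = Σ(m=0 to 1) x[m] · y[(n-m) mod 2]

Computing each output sample:
(x ⊛ y)[0] = 6
(x ⊛ y)[1] = 0

x ⊛ y = [6, 0]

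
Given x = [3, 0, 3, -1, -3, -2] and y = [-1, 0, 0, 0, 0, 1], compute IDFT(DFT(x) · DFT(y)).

(x ⊛ y)[n] = Σ(m=0 to 5) x[m] · y[(n-m) mod 6]

Computing each output sample:
(x ⊛ y)[0] = -3
(x ⊛ y)[1] = 3
(x ⊛ y)[2] = -4
(x ⊛ y)[3] = -2
(x ⊛ y)[4] = 1
(x ⊛ y)[5] = 5

x ⊛ y = [-3, 3, -4, -2, 1, 5]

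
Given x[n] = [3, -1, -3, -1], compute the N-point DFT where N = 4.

X[k] = Σ(n=0 to 3) x[n] · ω_4^(nk)
where ω_4 = e^(-2πi/4)

Computing each X[k]:
X[0] = -2
X[1] = 6
X[2] = 2
X[3] = 6

X = [-2, 6, 2, 6]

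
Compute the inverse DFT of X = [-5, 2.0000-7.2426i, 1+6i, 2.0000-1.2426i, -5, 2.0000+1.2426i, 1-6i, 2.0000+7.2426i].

x[n] = (1/8) Σ(k=0 to 7) X[k] · e^(2πikn/8)

Computing each x[n]:
x[0] = 0
x[1] = 0
x[2] = 0
x[3] = 3
x[4] = -2
x[5] = -3
x[6] = -3
x[7] = 0

x = [0, 0, 0, 3, -2, -3, -3, 0]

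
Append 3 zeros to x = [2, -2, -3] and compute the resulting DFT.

Original 3-point DFT: [-3, 4.5000-0.8660i, 4.5000+0.8660i]
Zero-padded 6-point DFT provides frequency interpolation.

DFT_6([x, 0, ...]) = [-3, 2.5000+4.3301i, 4.5000-0.8660i, 1, 4.5000+0.8660i, 2.5000-4.3301i]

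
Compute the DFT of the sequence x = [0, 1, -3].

X[k] = Σ(n=0 to 2) x[n] · ω_3^(nk)
where ω_3 = e^(-2πi/3)

Computing each X[k]:
X[0] = -2
X[1] = 1.0000-3.4641i
X[2] = 1.0000+3.4641i

X = [-2, 1.0000-3.4641i, 1.0000+3.4641i]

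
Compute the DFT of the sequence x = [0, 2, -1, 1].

X[k] = Σ(n=0 to 3) x[n] · ω_4^(nk)
where ω_4 = e^(-2πi/4)

Computing each X[k]:
X[0] = 2
X[1] = 1-1i
X[2] = -4
X[3] = 1+1i

X = [2, 1-1i, -4, 1+1i]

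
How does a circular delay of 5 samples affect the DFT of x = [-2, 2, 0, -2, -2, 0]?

Time shift by 5: X_shifted[k] = ω_6^(5k) · X[k]
Shifted x = [2, 0, -2, -2, 0, -2]

DFT(x[n-5]) = [-4, 4, 2.0000-3.4641i, 4, 2.0000+3.4641i, 4]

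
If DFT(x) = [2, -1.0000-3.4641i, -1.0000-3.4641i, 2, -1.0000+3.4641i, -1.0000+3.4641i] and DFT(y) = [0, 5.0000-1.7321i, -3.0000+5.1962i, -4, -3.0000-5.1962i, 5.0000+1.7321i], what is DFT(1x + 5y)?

By linearity: DFT(1x + 5y) = 1·DFT(x) + 5·DFT(y)
= 1·[2, -1.0000-3.4641i, -1.0000-3.4641i, 2, -1.0000+3.4641i, -1.0000+3.4641i] + 5·[0, 5.0000-1.7321i, -3.0000+5.1962i, -4, -3.0000-5.1962i, 5.0000+1.7321i]

Computing element-wise:
Z[0] = 1·(2) + 5·(0) = 2
Z[1] = 1·(-1.0000-3.4641i) + 5·(5.0000-1.7321i) = 24.0000-12.1246i
Z[2] = 1·(-1.0000-3.4641i) + 5·(-3.0000+5.1962i) = -16.0000+22.5169i
Z[3] = 1·(2) + 5·(-4) = -18
Z[4] = 1·(-1.0000+3.4641i) + 5·(-3.0000-5.1962i) = -16.0000-22.5169i
Z[5] = 1·(-1.0000+3.4641i) + 5·(5.0000+1.7321i) = 24.0000+12.1246i

DFT(1x + 5y) = 1·X + 5·Y = [2, 24.0000-12.1246i, -16.0000+22.5169i, -18, -16.0000-22.5169i, 24.0000+12.1246i]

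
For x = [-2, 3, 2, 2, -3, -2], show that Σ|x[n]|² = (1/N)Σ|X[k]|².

Time domain:
Σ|x[n]|² = |-2|² + |3|² + |2|² + |2|² + |-3|² + |-2|² = 34.0000

Frequency domain:
(1/6)Σ|X[k]|² = (1/6)(|0|² + |-3.0000-8.6603i|² + |0|² + |-6|² + |0|² + |-3.0000+8.6603i|²) = (1/6)·204.0000 = 34.0000

Both sides agree, confirming Parseval's theorem.

Σ|x[n]|² = (1/N)Σ|X[k]|² = 34.0000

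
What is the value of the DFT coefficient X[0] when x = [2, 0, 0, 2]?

X[0] = Σ(n=0 to 3) x[n] · ω_4^0 = Σ x[n]
= (2) + (0) + (0) + (2)

X[0] = 4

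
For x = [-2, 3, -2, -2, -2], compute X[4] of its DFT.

X[4] = Σ(n=0 to 4) x[n] · ω_5^(4n) where ω_5 = e^(-2πi/5)
= (-2)·ω_5^0 + (3)·ω_5^4 + (-2)·ω_5^8 + (-2)·ω_5^12 + (-2)·ω_5^16

X[4] = 1.5451+4.7553i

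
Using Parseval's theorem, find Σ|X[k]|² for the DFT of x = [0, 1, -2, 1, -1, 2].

Parseval: Σ|x[n]|² = (1/N)Σ|X[k]|², so Σ|X[k]|² = N·Σ|x[n]|² = 6·11.0000

Σ|X[k]|² = N·Σ|x[n]|² = 6·11.0000 = 66.0000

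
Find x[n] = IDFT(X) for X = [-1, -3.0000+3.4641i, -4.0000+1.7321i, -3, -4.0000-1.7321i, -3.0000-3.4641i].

x[n] = (1/6) Σ(k=0 to 5) X[k] · e^(2πikn/6)

Computing each x[n]:
x[0] = -3
x[1] = -1
x[2] = 0
x[3] = 0
x[4] = 1
x[5] = 2

x = [-3, -1, 0, 0, 1, 2]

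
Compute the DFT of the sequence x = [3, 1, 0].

X[k] = Σ(n=0 to 2) x[n] · ω_3^(nk)
where ω_3 = e^(-2πi/3)

Computing each X[k]:
X[0] = 4
X[1] = 2.5000-0.8660i
X[2] = 2.5000+0.8660i

X = [4, 2.5000-0.8660i, 2.5000+0.8660i]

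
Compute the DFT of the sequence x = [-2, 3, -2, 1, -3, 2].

X[k] = Σ(n=0 to 5) x[n] · ω_6^(nk)
where ω_6 = e^(-2πi/6)

Computing each X[k]:
X[0] = -1
X[1] = 2.0000-1.7321i
X[2] = -1
X[3] = -13
X[4] = -1
X[5] = 2.0000+1.7321i

X = [-1, 2.0000-1.7321i, -1, -13, -1, 2.0000+1.7321i]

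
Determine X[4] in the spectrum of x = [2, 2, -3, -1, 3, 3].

X[4] = Σ(n=0 to 5) x[n] · ω_6^(4n) where ω_6 = e^(-2πi/6)
= (2)·ω_6^0 + (2)·ω_6^4 + (-3)·ω_6^8 + (-1)·ω_6^12 + (3)·ω_6^16 + (3)·ω_6^20

X[4] = -1.5000+4.3301i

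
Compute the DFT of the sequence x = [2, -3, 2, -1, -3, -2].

X[k] = Σ(n=0 to 5) x[n] · ω_6^(nk)
where ω_6 = e^(-2πi/6)

Computing each X[k]:
X[0] = -5
X[1] = 1.0000-3.4641i
X[2] = 4.0000+5.1962i
X[3] = 7
X[4] = 4.0000-5.1962i
X[5] = 1.0000+3.4641i

X = [-5, 1.0000-3.4641i, 4.0000+5.1962i, 7, 4.0000-5.1962i, 1.0000+3.4641i]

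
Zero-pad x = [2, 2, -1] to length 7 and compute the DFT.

Original 3-point DFT: [3, 1.5000-2.5981i, 1.5000+2.5981i]
Zero-padded 7-point DFT provides frequency interpolation.

DFT_7([x, 0, ...]) = [3, 3.4695-0.5887i, 2.4559-2.3837i, -0.4254-1.6496i, -0.4254+1.6496i, 2.4559+2.3837i, 3.4695+0.5887i]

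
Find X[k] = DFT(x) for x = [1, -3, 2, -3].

X[k] = Σ(n=0 to 3) x[n] · ω_4^(nk)
where ω_4 = e^(-2πi/4)

Computing each X[k]:
X[0] = -3
X[1] = -1
X[2] = 9
X[3] = -1

X = [-3, -1, 9, -1]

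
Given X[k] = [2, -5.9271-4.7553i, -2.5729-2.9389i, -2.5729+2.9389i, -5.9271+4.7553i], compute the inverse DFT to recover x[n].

x[n] = (1/5) Σ(k=0 to 4) X[k] · e^(2πikn/5)

Computing each x[n]:
x[0] = -3
x[1] = 3
x[2] = 2
x[3] = 2
x[4] = -2

x = [-3, 3, 2, 2, -2]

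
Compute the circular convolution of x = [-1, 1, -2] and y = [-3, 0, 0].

(x ⊛ y)[n] = Σ(m=0 to 2) x[m] · y[(n-m) mod 3]

Computing each output sample:
(x ⊛ y)[0] = 3
(x ⊛ y)[1] = -3
(x ⊛ y)[2] = 6

x ⊛ y = [3, -3, 6]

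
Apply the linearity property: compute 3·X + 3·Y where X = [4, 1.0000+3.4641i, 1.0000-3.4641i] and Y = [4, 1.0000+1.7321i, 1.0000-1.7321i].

By linearity: DFT(3x + 3y) = 3·DFT(x) + 3·DFT(y)
= 3·[4, 1.0000+3.4641i, 1.0000-3.4641i] + 3·[4, 1.0000+1.7321i, 1.0000-1.7321i]

Computing element-wise:
Z[0] = 3·(4) + 3·(4) = 24
Z[1] = 3·(1.0000+3.4641i) + 3·(1.0000+1.7321i) = 6.0000+15.5886i
Z[2] = 3·(1.0000-3.4641i) + 3·(1.0000-1.7321i) = 6.0000-15.5886i

DFT(3x + 3y) = 3·X + 3·Y = [24, 6.0000+15.5886i, 6.0000-15.5886i]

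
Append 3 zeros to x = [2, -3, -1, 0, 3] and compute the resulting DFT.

Original 5-point DFT: [1, 2.8090+6.2941i, 1.6910+2.5757i, 1.6910-2.5757i, 2.8090-6.2941i]
Zero-padded 8-point DFT provides frequency interpolation.

DFT_8([x, 0, ...]) = [1, -3.1213+3.1213i, 6+3i, 1.1213+1.1213i, 7, 1.1213-1.1213i, 6-3i, -3.1213-3.1213i]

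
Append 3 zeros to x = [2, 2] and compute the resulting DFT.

Original 2-point DFT: [4, 0]
Zero-padded 5-point DFT provides frequency interpolation.

DFT_5([x, 0, ...]) = [4, 2.6180-1.9021i, 0.3820-1.1756i, 0.3820+1.1756i, 2.6180+1.9021i]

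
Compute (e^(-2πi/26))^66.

Since ω_26^26 = 1, powers reduce modulo 26.
66 mod 26 = 14
So ω_26^66 = ω_26^14 = e^(-2πi·14/26)

ω_26^66 = ω_26^14 = -0.9709+0.2393i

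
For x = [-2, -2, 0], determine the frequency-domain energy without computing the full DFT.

Parseval: Σ|x[n]|² = (1/N)Σ|X[k]|², so Σ|X[k]|² = N·Σ|x[n]|² = 3·8.0000

Σ|X[k]|² = N·Σ|x[n]|² = 3·8.0000 = 24.0000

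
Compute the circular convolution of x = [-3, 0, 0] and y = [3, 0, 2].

(x ⊛ y)[n] = Σ(m=0 to 2) x[m] · y[(n-m) mod 3]

Computing each output sample:
(x ⊛ y)[0] = -9
(x ⊛ y)[1] = 0
(x ⊛ y)[2] = -6

x ⊛ y = [-9, 0, -6]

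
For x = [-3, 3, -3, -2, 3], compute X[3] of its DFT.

X[3] = Σ(n=0 to 4) x[n] · ω_5^(3n) where ω_5 = e^(-2πi/5)
= (-3)·ω_5^0 + (3)·ω_5^3 + (-3)·ω_5^6 + (-2)·ω_5^9 + (3)·ω_5^12

X[3] = -9.3992+0.9511i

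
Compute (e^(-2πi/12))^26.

Since ω_12^12 = 1, powers reduce modulo 12.
26 mod 12 = 2
So ω_12^26 = ω_12^2 = e^(-2πi·2/12)

ω_12^26 = ω_12^2 = 0.5000-0.8660i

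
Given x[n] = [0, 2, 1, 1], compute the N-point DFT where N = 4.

X[k] = Σ(n=0 to 3) x[n] · ω_4^(nk)
where ω_4 = e^(-2πi/4)

Computing each X[k]:
X[0] = 4
X[1] = -1-1i
X[2] = -2
X[3] = -1+1i

X = [4, -1-1i, -2, -1+1i]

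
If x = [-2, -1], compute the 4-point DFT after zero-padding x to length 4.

Original 2-point DFT: [-3, -1]
Zero-padded 4-point DFT provides frequency interpolation.

DFT_4([x, 0, ...]) = [-3, -2+1i, -1, -2-1i]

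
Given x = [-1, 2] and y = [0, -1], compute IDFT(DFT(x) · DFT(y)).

(x ⊛ y)[n] = Σ(m=0 to 1) x[m] · y[(n-m) mod 2]

Computing each output sample:
(x ⊛ y)[0] = -2
(x ⊛ y)[1] = 1

x ⊛ y = [-2, 1]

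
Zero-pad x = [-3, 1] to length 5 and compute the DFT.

Original 2-point DFT: [-2, -4]
Zero-padded 5-point DFT provides frequency interpolation.

DFT_5([x, 0, ...]) = [-2, -2.6910-0.9511i, -3.8090-0.5878i, -3.8090+0.5878i, -2.6910+0.9511i]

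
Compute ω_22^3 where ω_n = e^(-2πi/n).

ω_22^3 = e^(-2πi·3/22)
= cos(-2π·3/22) + i·sin(-2π·3/22)
= cos(-6π/22) + i·sin(-6π/22)

ω_22^3 = cos(-6π/22) + i·sin(-6π/22) = 0.6549-0.7557i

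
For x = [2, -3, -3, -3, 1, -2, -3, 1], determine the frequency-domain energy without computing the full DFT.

Parseval: Σ|x[n]|² = (1/N)Σ|X[k]|², so Σ|X[k]|² = N·Σ|x[n]|² = 8·46.0000

Σ|X[k]|² = N·Σ|x[n]|² = 8·46.0000 = 368.0000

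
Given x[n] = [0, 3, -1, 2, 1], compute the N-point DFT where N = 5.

X[k] = Σ(n=0 to 4) x[n] · ω_5^(nk)
where ω_5 = e^(-2πi/5)

Computing each X[k]:
X[0] = 5
X[1] = 0.4271-0.1388i
X[2] = -2.9271-4.0287i
X[3] = -2.9271+4.0287i
X[4] = 0.4271+0.1388i

X = [5, 0.4271-0.1388i, -2.9271-4.0287i, -2.9271+4.0287i, 0.4271+0.1388i]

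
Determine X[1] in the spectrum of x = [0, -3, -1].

X[1] = Σ(n=0 to 2) x[n] · ω_3^(1n) where ω_3 = e^(-2πi/3)
= (0)·ω_3^0 + (-3)·ω_3^1 + (-1)·ω_3^2

X[1] = 2.0000+1.7321i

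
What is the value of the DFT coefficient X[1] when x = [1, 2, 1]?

X[1] = Σ(n=0 to 2) x[n] · ω_3^(1n) where ω_3 = e^(-2πi/3)
= (1)·ω_3^0 + (2)·ω_3^1 + (1)·ω_3^2

X[1] = -0.5000-0.8660i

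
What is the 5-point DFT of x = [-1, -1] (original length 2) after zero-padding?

Original 2-point DFT: [-2, 0]
Zero-padded 5-point DFT provides frequency interpolation.

DFT_5([x, 0, ...]) = [-2, -1.3090+0.9511i, -0.1910+0.5878i, -0.1910-0.5878i, -1.3090-0.9511i]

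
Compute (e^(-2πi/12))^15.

Since ω_12^12 = 1, powers reduce modulo 12.
15 mod 12 = 3
So ω_12^15 = ω_12^3 = e^(-2πi·3/12)

ω_12^15 = ω_12^3 = -1i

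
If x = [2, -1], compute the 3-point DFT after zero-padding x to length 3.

Original 2-point DFT: [1, 3]
Zero-padded 3-point DFT provides frequency interpolation.

DFT_3([x, 0, ...]) = [1, 2.5000+0.8660i, 2.5000-0.8660i]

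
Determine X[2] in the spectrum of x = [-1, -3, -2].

X[2] = Σ(n=0 to 2) x[n] · ω_3^(2n) where ω_3 = e^(-2πi/3)
= (-1)·ω_3^0 + (-3)·ω_3^2 + (-2)·ω_3^4

X[2] = 1.5000-0.8660i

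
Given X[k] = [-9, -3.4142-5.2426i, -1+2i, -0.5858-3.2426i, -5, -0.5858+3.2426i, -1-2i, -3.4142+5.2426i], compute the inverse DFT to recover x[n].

x[n] = (1/8) Σ(k=0 to 7) X[k] · e^(2πikn/8)

Computing each x[n]:
x[0] = -3
x[1] = 0
x[2] = -1
x[3] = 2
x[4] = -1
x[5] = -2
x[6] = -2
x[7] = -2

x = [-3, 0, -1, 2, -1, -2, -2, -2]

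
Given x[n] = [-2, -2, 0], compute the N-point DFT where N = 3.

X[k] = Σ(n=0 to 2) x[n] · ω_3^(nk)
where ω_3 = e^(-2πi/3)

Computing each X[k]:
X[0] = -4
X[1] = -1.0000+1.7321i
X[2] = -1.0000-1.7321i

X = [-4, -1.0000+1.7321i, -1.0000-1.7321i]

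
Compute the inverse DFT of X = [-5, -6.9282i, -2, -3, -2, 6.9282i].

x[n] = (1/6) Σ(k=0 to 5) X[k] · e^(2πikn/6)

Computing each x[n]:
x[0] = -2
x[1] = 2
x[2] = 1
x[3] = -1
x[4] = -3
x[5] = -2

x = [-2, 2, 1, -1, -3, -2]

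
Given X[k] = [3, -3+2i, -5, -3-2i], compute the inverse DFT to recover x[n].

x[n] = (1/4) Σ(k=0 to 3) X[k] · e^(2πikn/4)

Computing each x[n]:
x[0] = -2
x[1] = 1
x[2] = 1
x[3] = 3

x = [-2, 1, 1, 3]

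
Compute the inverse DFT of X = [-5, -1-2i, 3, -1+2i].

x[n] = (1/4) Σ(k=0 to 3) X[k] · e^(2πikn/4)

Computing each x[n]:
x[0] = -1
x[1] = -1
x[2] = 0
x[3] = -3

x = [-1, -1, 0, -3]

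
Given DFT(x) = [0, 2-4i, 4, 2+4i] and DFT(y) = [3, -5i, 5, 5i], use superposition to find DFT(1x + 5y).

By linearity: DFT(1x + 5y) = 1·DFT(x) + 5·DFT(y)
= 1·[0, 2-4i, 4, 2+4i] + 5·[3, -5i, 5, 5i]

Computing element-wise:
Z[0] = 1·(0) + 5·(3) = 15
Z[1] = 1·(2-4i) + 5·(-5i) = 2-29i
Z[2] = 1·(4) + 5·(5) = 29
Z[3] = 1·(2+4i) + 5·(5i) = 2+29i

DFT(1x + 5y) = 1·X + 5·Y = [15, 2-29i, 29, 2+29i]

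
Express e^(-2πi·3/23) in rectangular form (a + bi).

ω_23^3 = e^(-2πi·3/23)
= cos(-2π·3/23) + i·sin(-2π·3/23)
= cos(-6π/23) + i·sin(-6π/23)

ω_23^3 = cos(-6π/23) + i·sin(-6π/23) = 0.6826-0.7308i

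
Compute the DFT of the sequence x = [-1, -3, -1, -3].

X[k] = Σ(n=0 to 3) x[n] · ω_4^(nk)
where ω_4 = e^(-2πi/4)

Computing each X[k]:
X[0] = -8
X[1] = 0
X[2] = 4
X[3] = 0

X = [-8, 0, 4, 0]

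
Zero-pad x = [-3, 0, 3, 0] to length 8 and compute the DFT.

Original 4-point DFT: [0, -6, 0, -6]
Zero-padded 8-point DFT provides frequency interpolation.

DFT_8([x, 0, ...]) = [0, -3-3i, -6, -3+3i, 0, -3-3i, -6, -3+3i]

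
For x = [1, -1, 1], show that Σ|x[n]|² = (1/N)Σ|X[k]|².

Time domain:
Σ|x[n]|² = |1|² + |-1|² + |1|² = 3.0000

Frequency domain:
(1/3)Σ|X[k]|² = (1/3)(|1|² + |1.0000+1.7321i|² + |1.0000-1.7321i|²) = (1/3)·9.0000 = 3.0000

Both sides agree, confirming Parseval's theorem.

Σ|x[n]|² = (1/N)Σ|X[k]|² = 3.0000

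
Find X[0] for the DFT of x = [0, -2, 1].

X[0] = Σ(n=0 to 2) x[n] · ω_3^0 = Σ x[n]
= (0) + (-2) + (1)

X[0] = -1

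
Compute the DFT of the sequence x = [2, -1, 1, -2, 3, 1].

X[k] = Σ(n=0 to 5) x[n] · ω_6^(nk)
where ω_6 = e^(-2πi/6)

Computing each X[k]:
X[0] = 4
X[1] = 2.0000+3.4641i
X[2] = -2
X[3] = 8
X[4] = -2
X[5] = 2.0000-3.4641i

X = [4, 2.0000+3.4641i, -2, 8, -2, 2.0000-3.4641i]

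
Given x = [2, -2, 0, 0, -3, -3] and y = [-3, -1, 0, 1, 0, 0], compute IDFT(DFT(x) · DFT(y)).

(x ⊛ y)[n] = Σ(m=0 to 5) x[m] · y[(n-m) mod 6]

Computing each output sample:
(x ⊛ y)[0] = -3
(x ⊛ y)[1] = 1
(x ⊛ y)[2] = -1
(x ⊛ y)[3] = 2
(x ⊛ y)[4] = 7
(x ⊛ y)[5] = 12

x ⊛ y = [-3, 1, -1, 2, 7, 12]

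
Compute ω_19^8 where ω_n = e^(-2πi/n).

ω_19^8 = e^(-2πi·8/19)
= cos(-2π·8/19) + i·sin(-2π·8/19)
= cos(-16π/19) + i·sin(-16π/19)

ω_19^8 = cos(-16π/19) + i·sin(-16π/19) = -0.8795-0.4759i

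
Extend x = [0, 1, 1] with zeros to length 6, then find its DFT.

Original 3-point DFT: [2, -1, -1]
Zero-padded 6-point DFT provides frequency interpolation.

DFT_6([x, 0, ...]) = [2, -1.7321i, -1, 0, -1, 1.7321i]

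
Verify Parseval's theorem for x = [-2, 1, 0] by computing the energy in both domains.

Time domain:
Σ|x[n]|² = |-2|² + |1|² + |0|² = 5.0000

Frequency domain:
(1/3)Σ|X[k]|² = (1/3)(|-1|² + |-2.5000-0.8660i|² + |-2.5000+0.8660i|²) = (1/3)·15.0000 = 5.0000

Both sides agree, confirming Parseval's theorem.

Σ|x[n]|² = (1/N)Σ|X[k]|² = 5.0000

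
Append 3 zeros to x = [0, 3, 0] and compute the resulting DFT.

Original 3-point DFT: [3, -1.5000-2.5981i, -1.5000+2.5981i]
Zero-padded 6-point DFT provides frequency interpolation.

DFT_6([x, 0, ...]) = [3, 1.5000-2.5981i, -1.5000-2.5981i, -3, -1.5000+2.5981i, 1.5000+2.5981i]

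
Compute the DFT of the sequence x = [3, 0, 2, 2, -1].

X[k] = Σ(n=0 to 4) x[n] · ω_5^(nk)
where ω_5 = e^(-2πi/5)

Computing each X[k]:
X[0] = 6
X[1] = -0.5451-0.9511i
X[2] = 5.0451-0.5878i
X[3] = 5.0451+0.5878i
X[4] = -0.5451+0.9511i

X = [6, -0.5451-0.9511i, 5.0451-0.5878i, 5.0451+0.5878i, -0.5451+0.9511i]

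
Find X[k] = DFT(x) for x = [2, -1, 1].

X[k] = Σ(n=0 to 2) x[n] · ω_3^(nk)
where ω_3 = e^(-2πi/3)

Computing each X[k]:
X[0] = 2
X[1] = 2.0000+1.7321i
X[2] = 2.0000-1.7321i

X = [2, 2.0000+1.7321i, 2.0000-1.7321i]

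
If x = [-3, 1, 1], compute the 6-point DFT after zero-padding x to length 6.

Original 3-point DFT: [-1, -4, -4]
Zero-padded 6-point DFT provides frequency interpolation.

DFT_6([x, 0, ...]) = [-1, -3.0000-1.7321i, -4, -3, -4, -3.0000+1.7321i]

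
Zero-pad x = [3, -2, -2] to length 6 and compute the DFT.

Original 3-point DFT: [-1, 5, 5]
Zero-padded 6-point DFT provides frequency interpolation.

DFT_6([x, 0, ...]) = [-1, 3.0000+3.4641i, 5, 3, 5, 3.0000-3.4641i]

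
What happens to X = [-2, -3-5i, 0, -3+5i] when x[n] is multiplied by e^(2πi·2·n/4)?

Modulation property: DFT(ω_4^(-2n)·x[n]) = X[(k-2) mod 4], so circularly shift X by 2 positions.

X[k-2] = [0, -3+5i, -2, -3-5i]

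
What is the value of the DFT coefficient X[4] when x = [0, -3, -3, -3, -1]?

X[4] = Σ(n=0 to 4) x[n] · ω_5^(4n) where ω_5 = e^(-2πi/5)
= (0)·ω_5^0 + (-3)·ω_5^4 + (-3)·ω_5^8 + (-3)·ω_5^12 + (-1)·ω_5^16

X[4] = 3.6180-1.9021i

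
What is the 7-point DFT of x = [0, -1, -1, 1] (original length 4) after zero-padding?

Original 4-point DFT: [-1, 1+2i, -1, 1-2i]
Zero-padded 7-point DFT provides frequency interpolation.

DFT_7([x, 0, ...]) = [-1, -1.3019+1.3229i, 1.7470+1.3229i, 0.0550-1.3229i, 0.0550+1.3229i, 1.7470-1.3229i, -1.3019-1.3229i]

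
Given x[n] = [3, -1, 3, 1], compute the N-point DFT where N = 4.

X[k] = Σ(n=0 to 3) x[n] · ω_4^(nk)
where ω_4 = e^(-2πi/4)

Computing each X[k]:
X[0] = 6
X[1] = 2i
X[2] = 6
X[3] = -2i

X = [6, 2i, 6, -2i]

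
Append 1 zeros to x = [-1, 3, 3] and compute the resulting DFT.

Original 3-point DFT: [5, -4, -4]
Zero-padded 4-point DFT provides frequency interpolation.

DFT_4([x, 0, ...]) = [5, -4-3i, -1, -4+3i]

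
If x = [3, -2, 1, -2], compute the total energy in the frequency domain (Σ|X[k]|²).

Parseval: Σ|x[n]|² = (1/N)Σ|X[k]|², so Σ|X[k]|² = N·Σ|x[n]|² = 4·18.0000

Σ|X[k]|² = N·Σ|x[n]|² = 4·18.0000 = 72.0000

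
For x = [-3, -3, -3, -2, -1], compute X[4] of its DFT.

X[4] = Σ(n=0 to 4) x[n] · ω_5^(4n) where ω_5 = e^(-2πi/5)
= (-3)·ω_5^0 + (-3)·ω_5^4 + (-3)·ω_5^8 + (-2)·ω_5^12 + (-1)·ω_5^16

X[4] = -0.1910-2.4899i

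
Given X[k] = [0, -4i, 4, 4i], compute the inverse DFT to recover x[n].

x[n] = (1/4) Σ(k=0 to 3) X[k] · e^(2πikn/4)

Computing each x[n]:
x[0] = 1
x[1] = 1
x[2] = 1
x[3] = -3

x = [1, 1, 1, -3]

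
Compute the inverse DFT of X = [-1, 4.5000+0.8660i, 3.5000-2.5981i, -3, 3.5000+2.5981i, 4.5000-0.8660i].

x[n] = (1/6) Σ(k=0 to 5) X[k] · e^(2πikn/6)

Computing each x[n]:
x[0] = 2
x[1] = 1
x[2] = -3
x[3] = 0
x[4] = -1
x[5] = 0

x = [2, 1, -3, 0, -1, 0]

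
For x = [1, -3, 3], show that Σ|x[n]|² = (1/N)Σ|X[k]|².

Time domain:
Σ|x[n]|² = |1|² + |-3|² + |3|² = 19.0000

Frequency domain:
(1/3)Σ|X[k]|² = (1/3)(|1|² + |1.0000+5.1962i|² + |1.0000-5.1962i|²) = (1/3)·57.0000 = 19.0000

Both sides agree, confirming Parseval's theorem.

Σ|x[n]|² = (1/N)Σ|X[k]|² = 19.0000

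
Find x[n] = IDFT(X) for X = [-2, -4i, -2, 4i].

x[n] = (1/4) Σ(k=0 to 3) X[k] · e^(2πikn/4)

Computing each x[n]:
x[0] = -1
x[1] = 2
x[2] = -1
x[3] = -2

x = [-1, 2, -1, -2]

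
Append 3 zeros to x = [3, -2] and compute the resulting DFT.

Original 2-point DFT: [1, 5]
Zero-padded 5-point DFT provides frequency interpolation.

DFT_5([x, 0, ...]) = [1, 2.3820+1.9021i, 4.6180+1.1756i, 4.6180-1.1756i, 2.3820-1.9021i]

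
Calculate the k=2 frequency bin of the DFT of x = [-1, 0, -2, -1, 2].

X[2] = Σ(n=0 to 4) x[n] · ω_5^(2n) where ω_5 = e^(-2πi/5)
= (-1)·ω_5^0 + (0)·ω_5^2 + (-2)·ω_5^4 + (-1)·ω_5^6 + (2)·ω_5^8

X[2] = -3.5451+0.2245i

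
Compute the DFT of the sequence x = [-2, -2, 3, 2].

X[k] = Σ(n=0 to 3) x[n] · ω_4^(nk)
where ω_4 = e^(-2πi/4)

Computing each X[k]:
X[0] = 1
X[1] = -5+4i
X[2] = 1
X[3] = -5-4i

X = [1, -5+4i, 1, -5-4i]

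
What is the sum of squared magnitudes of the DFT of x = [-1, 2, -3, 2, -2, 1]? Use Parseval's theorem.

Parseval: Σ|x[n]|² = (1/N)Σ|X[k]|², so Σ|X[k]|² = N·Σ|x[n]|² = 6·23.0000

Σ|X[k]|² = N·Σ|x[n]|² = 6·23.0000 = 138.0000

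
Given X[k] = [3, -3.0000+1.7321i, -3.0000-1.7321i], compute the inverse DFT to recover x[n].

x[n] = (1/3) Σ(k=0 to 2) X[k] · e^(2πikn/3)

Computing each x[n]:
x[0] = -1
x[1] = 1
x[2] = 3

x = [-1, 1, 3]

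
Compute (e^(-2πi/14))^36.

Since ω_14^14 = 1, powers reduce modulo 14.
36 mod 14 = 8
So ω_14^36 = ω_14^8 = e^(-2πi·8/14)

ω_14^36 = ω_14^8 = -0.9010+0.4339i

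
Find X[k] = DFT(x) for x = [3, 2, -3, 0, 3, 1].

X[k] = Σ(n=0 to 5) x[n] · ω_6^(nk)
where ω_6 = e^(-2πi/6)

Computing each X[k]:
X[0] = 6
X[1] = 4.5000+4.3301i
X[2] = 1.5000-6.0622i
X[3] = 0
X[4] = 1.5000+6.0622i
X[5] = 4.5000-4.3301i

X = [6, 4.5000+4.3301i, 1.5000-6.0622i, 0, 1.5000+6.0622i, 4.5000-4.3301i]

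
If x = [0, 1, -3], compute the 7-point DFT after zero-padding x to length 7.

Original 3-point DFT: [-2, 1.0000-3.4641i, 1.0000+3.4641i]
Zero-padded 7-point DFT provides frequency interpolation.

DFT_7([x, 0, ...]) = [-2, 1.2911+2.1430i, 2.4804-2.2766i, -2.7714-2.7794i, -2.7714+2.7794i, 2.4804+2.2766i, 1.2911-2.1430i]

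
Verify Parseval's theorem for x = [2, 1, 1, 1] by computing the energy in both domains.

Time domain:
Σ|x[n]|² = |2|² + |1|² + |1|² + |1|² = 7.0000

Frequency domain:
(1/4)Σ|X[k]|² = (1/4)(|5|² + |1|² + |1|² + |1|²) = (1/4)·28.0000 = 7.0000

Both sides agree, confirming Parseval's theorem.

Σ|x[n]|² = (1/N)Σ|X[k]|² = 7.0000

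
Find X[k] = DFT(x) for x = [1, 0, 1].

X[k] = Σ(n=0 to 2) x[n] · ω_3^(nk)
where ω_3 = e^(-2πi/3)

Computing each X[k]:
X[0] = 2
X[1] = 0.5000+0.8660i
X[2] = 0.5000-0.8660i

X = [2, 0.5000+0.8660i, 0.5000-0.8660i]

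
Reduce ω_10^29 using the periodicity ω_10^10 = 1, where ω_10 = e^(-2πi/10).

Since ω_10^10 = 1, powers reduce modulo 10.
29 mod 10 = 9
So ω_10^29 = ω_10^9 = e^(-2πi·9/10)

ω_10^29 = ω_10^9 = 0.8090+0.5878i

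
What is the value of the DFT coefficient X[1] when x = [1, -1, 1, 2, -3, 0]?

X[1] = Σ(n=0 to 5) x[n] · ω_6^(1n) where ω_6 = e^(-2πi/6)
= (1)·ω_6^0 + (-1)·ω_6^1 + (1)·ω_6^2 + (2)·ω_6^3 + (-3)·ω_6^4 + (0)·ω_6^5

X[1] = -0.5000-2.5981i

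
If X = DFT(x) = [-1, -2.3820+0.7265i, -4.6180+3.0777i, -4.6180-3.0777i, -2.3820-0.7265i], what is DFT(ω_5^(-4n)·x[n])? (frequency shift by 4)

Modulation property: DFT(ω_5^(-4n)·x[n]) = X[(k-4) mod 5], so circularly shift X by 4 positions.

X[k-4] = [-2.3820+0.7265i, -4.6180+3.0777i, -4.6180-3.0777i, -2.3820-0.7265i, -1]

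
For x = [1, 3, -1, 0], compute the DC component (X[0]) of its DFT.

X[0] = Σ(n=0 to 3) x[n] · ω_4^0 = Σ x[n]
= (1) + (3) + (-1) + (0)

X[0] = 3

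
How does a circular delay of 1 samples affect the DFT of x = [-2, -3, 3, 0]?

Time shift by 1: X_shifted[k] = ω_4^(1k) · X[k]
Shifted x = [0, -2, -3, 3]

DFT(x[n-1]) = [-2, 3+5i, -4, 3-5i]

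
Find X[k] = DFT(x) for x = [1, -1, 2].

X[k] = Σ(n=0 to 2) x[n] · ω_3^(nk)
where ω_3 = e^(-2πi/3)

Computing each X[k]:
X[0] = 2
X[1] = 0.5000+2.5981i
X[2] = 0.5000-2.5981i

X = [2, 0.5000+2.5981i, 0.5000-2.5981i]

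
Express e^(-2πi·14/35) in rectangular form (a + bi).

ω_35^14 = e^(-2πi·14/35)
= cos(-2π·14/35) + i·sin(-2π·14/35)
= cos(-28π/35) + i·sin(-28π/35)

ω_35^14 = cos(-28π/35) + i·sin(-28π/35) = -0.8090-0.5878i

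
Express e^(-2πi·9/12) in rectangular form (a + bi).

ω_12^9 = e^(-2πi·9/12)
= cos(-2π·9/12) + i·sin(-2π·9/12)
= cos(-18π/12) + i·sin(-18π/12)

ω_12^9 = cos(-18π/12) + i·sin(-18π/12) = 1i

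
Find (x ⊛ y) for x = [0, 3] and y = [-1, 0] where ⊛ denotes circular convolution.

(x ⊛ y)[n] = Σ(m=0 to 1) x[m] · y[(n-m) mod 2]

Computing each output sample:
(x ⊛ y)[0] = 0
(x ⊛ y)[1] = -3

x ⊛ y = [0, -3]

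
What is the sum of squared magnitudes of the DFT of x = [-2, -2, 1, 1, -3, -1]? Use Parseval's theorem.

Parseval: Σ|x[n]|² = (1/N)Σ|X[k]|², so Σ|X[k]|² = N·Σ|x[n]|² = 6·20.0000

Σ|X[k]|² = N·Σ|x[n]|² = 6·20.0000 = 120.0000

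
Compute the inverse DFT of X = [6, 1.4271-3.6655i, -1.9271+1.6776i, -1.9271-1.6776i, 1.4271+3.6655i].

x[n] = (1/5) Σ(k=0 to 4) X[k] · e^(2πikn/5)

Computing each x[n]:
x[0] = 1
x[1] = 3
x[2] = 2
x[3] = -1
x[4] = 1

x = [1, 3, 2, -1, 1]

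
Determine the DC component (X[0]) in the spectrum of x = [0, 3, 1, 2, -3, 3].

X[0] = Σ(n=0 to 5) x[n] · ω_6^0 = Σ x[n]
= (0) + (3) + (1) + (2) + (-3) + (3)

X[0] = 6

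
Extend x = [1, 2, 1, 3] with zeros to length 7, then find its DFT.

Original 4-point DFT: [7, 1i, -3, -1i]
Zero-padded 7-point DFT provides frequency interpolation.

DFT_7([x, 0, ...]) = [7, -0.6784-3.8402i, 1.5245+0.8295i, -0.8460-3.0107i, -0.8460+3.0107i, 1.5245-0.8295i, -0.6784+3.8402i]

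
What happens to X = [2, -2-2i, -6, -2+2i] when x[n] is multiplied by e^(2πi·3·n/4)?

Modulation property: DFT(ω_4^(-3n)·x[n]) = X[(k-3) mod 4], so circularly shift X by 3 positions.

X[k-3] = [-2-2i, -6, -2+2i, 2]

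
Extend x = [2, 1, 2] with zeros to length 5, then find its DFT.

Original 3-point DFT: [5, 0.5000+0.8660i, 0.5000-0.8660i]
Zero-padded 5-point DFT provides frequency interpolation.

DFT_5([x, 0, ...]) = [5, 0.6910-2.1266i, 1.8090+1.3143i, 1.8090-1.3143i, 0.6910+2.1266i]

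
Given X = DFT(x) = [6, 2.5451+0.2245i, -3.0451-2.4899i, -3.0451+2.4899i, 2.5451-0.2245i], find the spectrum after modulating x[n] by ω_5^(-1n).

Modulation property: DFT(ω_5^(-1n)·x[n]) = X[(k-1) mod 5], so circularly shift X by 1 positions.

X[k-1] = [2.5451-0.2245i, 6, 2.5451+0.2245i, -3.0451-2.4899i, -3.0451+2.4899i]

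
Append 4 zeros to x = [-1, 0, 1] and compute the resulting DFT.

Original 3-point DFT: [0, -1.5000+0.8660i, -1.5000-0.8660i]
Zero-padded 7-point DFT provides frequency interpolation.

DFT_7([x, 0, ...]) = [0, -1.2225-0.9749i, -1.9010+0.4339i, -0.3765+0.7818i, -0.3765-0.7818i, -1.9010-0.4339i, -1.2225+0.9749i]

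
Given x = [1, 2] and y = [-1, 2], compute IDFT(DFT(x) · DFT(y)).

(x ⊛ y)[n] = Σ(m=0 to 1) x[m] · y[(n-m) mod 2]

Computing each output sample:
(x ⊛ y)[0] = 3
(x ⊛ y)[1] = 0

x ⊛ y = [3, 0]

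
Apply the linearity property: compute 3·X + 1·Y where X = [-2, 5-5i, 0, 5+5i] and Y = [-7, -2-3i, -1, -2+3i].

By linearity: DFT(3x + 1y) = 3·DFT(x) + 1·DFT(y)
= 3·[-2, 5-5i, 0, 5+5i] + 1·[-7, -2-3i, -1, -2+3i]

Computing element-wise:
Z[0] = 3·(-2) + 1·(-7) = -13
Z[1] = 3·(5-5i) + 1·(-2-3i) = 13-18i
Z[2] = 3·(0) + 1·(-1) = -1
Z[3] = 3·(5+5i) + 1·(-2+3i) = 13+18i

DFT(3x + 1y) = 3·X + 1·Y = [-13, 13-18i, -1, 13+18i]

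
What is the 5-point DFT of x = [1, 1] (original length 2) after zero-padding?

Original 2-point DFT: [2, 0]
Zero-padded 5-point DFT provides frequency interpolation.

DFT_5([x, 0, ...]) = [2, 1.3090-0.9511i, 0.1910-0.5878i, 0.1910+0.5878i, 1.3090+0.9511i]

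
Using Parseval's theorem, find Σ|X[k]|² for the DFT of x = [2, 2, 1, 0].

Parseval: Σ|x[n]|² = (1/N)Σ|X[k]|², so Σ|X[k]|² = N·Σ|x[n]|² = 4·9.0000

Σ|X[k]|² = N·Σ|x[n]|² = 4·9.0000 = 36.0000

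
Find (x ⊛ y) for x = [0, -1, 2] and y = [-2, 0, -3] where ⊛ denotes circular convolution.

(x ⊛ y)[n] = Σ(m=0 to 2) x[m] · y[(n-m) mod 3]

Computing each output sample:
(x ⊛ y)[0] = 3
(x ⊛ y)[1] = -4
(x ⊛ y)[2] = -4

x ⊛ y = [3, -4, -4]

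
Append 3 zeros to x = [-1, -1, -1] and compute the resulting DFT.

Original 3-point DFT: [-3, 0, 0]
Zero-padded 6-point DFT provides frequency interpolation.

DFT_6([x, 0, ...]) = [-3, -1.0000+1.7321i, 0, -1, 0, -1.0000-1.7321i]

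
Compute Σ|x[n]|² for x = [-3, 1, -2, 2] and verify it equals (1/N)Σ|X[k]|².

Time domain:
Σ|x[n]|² = |-3|² + |1|² + |-2|² + |2|² = 18.0000

Frequency domain:
(1/4)Σ|X[k]|² = (1/4)(|-2|² + |-1+1i|² + |-8|² + |-1-1i|²) = (1/4)·72.0000 = 18.0000

Both sides agree, confirming Parseval's theorem.

Σ|x[n]|² = (1/N)Σ|X[k]|² = 18.0000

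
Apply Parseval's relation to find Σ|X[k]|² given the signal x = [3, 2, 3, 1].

Parseval: Σ|x[n]|² = (1/N)Σ|X[k]|², so Σ|X[k]|² = N·Σ|x[n]|² = 4·23.0000

Σ|X[k]|² = N·Σ|x[n]|² = 4·23.0000 = 92.0000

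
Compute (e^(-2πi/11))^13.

Since ω_11^11 = 1, powers reduce modulo 11.
13 mod 11 = 2
So ω_11^13 = ω_11^2 = e^(-2πi·2/11)

ω_11^13 = ω_11^2 = 0.4154-0.9096i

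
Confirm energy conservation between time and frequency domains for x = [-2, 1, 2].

Time domain:
Σ|x[n]|² = |-2|² + |1|² + |2|² = 9.0000

Frequency domain:
(1/3)Σ|X[k]|² = (1/3)(|1|² + |-3.5000+0.8660i|² + |-3.5000-0.8660i|²) = (1/3)·27.0000 = 9.0000

Both sides agree, confirming Parseval's theorem.

Σ|x[n]|² = (1/N)Σ|X[k]|² = 9.0000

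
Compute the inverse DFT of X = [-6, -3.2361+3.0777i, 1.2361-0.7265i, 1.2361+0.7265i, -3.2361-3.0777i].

x[n] = (1/5) Σ(k=0 to 4) X[k] · e^(2πikn/5)

Computing each x[n]:
x[0] = -2
x[1] = -3
x[2] = -1
x[3] = 1
x[4] = -1

x = [-2, -3, -1, 1, -1]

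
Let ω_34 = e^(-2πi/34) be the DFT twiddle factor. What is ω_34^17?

ω_34^17 = e^(-2πi·17/34)
= cos(-2π·17/34) + i·sin(-2π·17/34)
= cos(-34π/34) + i·sin(-34π/34)

ω_34^17 = cos(-34π/34) + i·sin(-34π/34) = -1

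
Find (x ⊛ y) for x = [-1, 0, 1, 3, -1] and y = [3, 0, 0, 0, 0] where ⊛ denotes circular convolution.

(x ⊛ y)[n] = Σ(m=0 to 4) x[m] · y[(n-m) mod 5]

Computing each output sample:
(x ⊛ y)[0] = -3
(x ⊛ y)[1] = 0
(x ⊛ y)[2] = 3
(x ⊛ y)[3] = 9
(x ⊛ y)[4] = -3

x ⊛ y = [-3, 0, 3, 9, -3]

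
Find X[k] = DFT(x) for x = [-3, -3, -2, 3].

X[k] = Σ(n=0 to 3) x[n] · ω_4^(nk)
where ω_4 = e^(-2πi/4)

Computing each X[k]:
X[0] = -5
X[1] = -1+6i
X[2] = -5
X[3] = -1-6i

X = [-5, -1+6i, -5, -1-6i]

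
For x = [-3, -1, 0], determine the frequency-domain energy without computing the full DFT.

Parseval: Σ|x[n]|² = (1/N)Σ|X[k]|², so Σ|X[k]|² = N·Σ|x[n]|² = 3·10.0000

Σ|X[k]|² = N·Σ|x[n]|² = 3·10.0000 = 30.0000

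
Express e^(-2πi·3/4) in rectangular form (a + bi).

ω_4^3 = e^(-2πi·3/4)
= cos(-2π·3/4) + i·sin(-2π·3/4)
= cos(-6π/4) + i·sin(-6π/4)

ω_4^3 = cos(-6π/4) + i·sin(-6π/4) = 1i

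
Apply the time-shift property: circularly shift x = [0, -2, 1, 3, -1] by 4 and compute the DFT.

Time shift by 4: X_shifted[k] = ω_5^(4k) · X[k]
Shifted x = [-2, 1, 3, -1, 0]

DFT(x[n-4]) = [1, -3.3090-3.3022i, -2.1910+3.2164i, -2.1910-3.2164i, -3.3090+3.3022i]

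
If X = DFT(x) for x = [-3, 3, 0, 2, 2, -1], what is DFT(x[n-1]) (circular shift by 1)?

Time shift by 1: X_shifted[k] = ω_6^(1k) · X[k]
Shifted x = [-1, -3, 3, 0, 2, 2]

DFT(x[n-1]) = [3, -4.0000+3.4641i, -3.0000+5.1962i, 5, -3.0000-5.1962i, -4.0000-3.4641i]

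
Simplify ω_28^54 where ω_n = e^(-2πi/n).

Since ω_28^28 = 1, powers reduce modulo 28.
54 mod 28 = 26
So ω_28^54 = ω_28^26 = e^(-2πi·26/28)

ω_28^54 = ω_28^26 = 0.9010+0.4339i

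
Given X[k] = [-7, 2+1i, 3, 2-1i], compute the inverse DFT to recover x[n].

x[n] = (1/4) Σ(k=0 to 3) X[k] · e^(2πikn/4)

Computing each x[n]:
x[0] = 0
x[1] = -3
x[2] = -2
x[3] = -2

x = [0, -3, -2, -2]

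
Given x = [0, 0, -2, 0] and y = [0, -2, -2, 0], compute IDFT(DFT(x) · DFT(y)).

(x ⊛ y)[n] = Σ(m=0 to 3) x[m] · y[(n-m) mod 4]

Computing each output sample:
(x ⊛ y)[0] = 4
(x ⊛ y)[1] = 0
(x ⊛ y)[2] = 0
(x ⊛ y)[3] = 4

x ⊛ y = [4, 0, 0, 4]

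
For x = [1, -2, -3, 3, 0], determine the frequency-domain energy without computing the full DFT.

Parseval: Σ|x[n]|² = (1/N)Σ|X[k]|², so Σ|X[k]|² = N·Σ|x[n]|² = 5·23.0000

Σ|X[k]|² = N·Σ|x[n]|² = 5·23.0000 = 115.0000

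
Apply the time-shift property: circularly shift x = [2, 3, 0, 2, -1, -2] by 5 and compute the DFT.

Time shift by 5: X_shifted[k] = ω_6^(5k) · X[k]
Shifted x = [3, 0, 2, -1, -2, 2]

DFT(x[n-5]) = [4, 5.0000-1.7321i, 1.0000+5.1962i, 2, 1.0000-5.1962i, 5.0000+1.7321i]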